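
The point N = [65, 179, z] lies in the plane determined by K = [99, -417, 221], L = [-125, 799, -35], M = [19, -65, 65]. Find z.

505

A normal to the plane is n = KL × KM = (-99584, -14464, 18432).
N lies in the plane iff n · KN = 0.
This gives (18432)z + (-9308160) = 0, so z = 505.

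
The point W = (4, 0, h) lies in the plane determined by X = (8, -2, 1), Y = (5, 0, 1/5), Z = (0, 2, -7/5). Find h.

-1/5

A normal to the plane is n = XY × XZ = (-8/5, -4/5, 4).
W lies in the plane iff n · XW = 0.
This gives (4)h + (4/5) = 0, so h = -1/5.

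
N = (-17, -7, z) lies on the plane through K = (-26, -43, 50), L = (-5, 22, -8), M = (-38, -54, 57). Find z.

Coplanarity requires KL · (KM × KN) = 0.
KL = (21, 65, -58), KM = (-12, -11, 7); the triple product is linear in z with coefficient 549 and constant term -9333.
Setting it to zero: z = 17.

17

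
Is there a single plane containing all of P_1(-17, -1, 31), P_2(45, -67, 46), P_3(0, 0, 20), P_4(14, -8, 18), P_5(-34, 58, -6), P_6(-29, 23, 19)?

No

The plane through P_1, P_2, P_3 has normal n = P_1P_2 × P_1P_3 = (711, 937, 1184) and equation n·P = 23680.
Checking the remaining points: n·P_4 = 23770, n·P_5 = 23068, n·P_6 = 23428.
Since n·P_4 = 23770 ≠ 23680, P_4 is off the plane and the points are not all coplanar.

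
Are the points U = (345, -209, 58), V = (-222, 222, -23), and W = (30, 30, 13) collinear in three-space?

UV = (-567, 431, -81), UW = (-315, 239, -45).
UV × UW = (-36, 0, 252).
The cross product is nonzero, so the points do not lie on one line.

No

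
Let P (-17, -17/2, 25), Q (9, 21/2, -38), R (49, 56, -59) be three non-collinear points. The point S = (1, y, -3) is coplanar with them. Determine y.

8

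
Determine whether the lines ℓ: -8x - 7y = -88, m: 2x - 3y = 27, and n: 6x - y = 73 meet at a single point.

No

Intersecting ℓ and m: solving the 2×2 system gives (x, y) = (453/38, -20/19).
Substitute into n: (6)(453/38) + (-1)(-20/19) = 1379/19.
But n requires 73 ≠ 1379/19, so the three lines have no common point.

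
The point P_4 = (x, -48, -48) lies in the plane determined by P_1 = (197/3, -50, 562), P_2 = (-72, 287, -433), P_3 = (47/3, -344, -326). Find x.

The plane through P_1, P_2, P_3 has equation −591786x − 72498y + 57324z = -3019626.
Substituting P_4: (-591786)x + (728352) = -3019626, so x = 19/3.

19/3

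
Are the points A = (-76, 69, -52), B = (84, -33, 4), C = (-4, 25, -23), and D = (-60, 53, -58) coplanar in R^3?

Yes

The four points are coplanar iff the 3×3 determinant with rows AB, AC, AD is zero.
Rows: (160, -102, 56), (72, -44, 29), (16, -16, -6).
Expanding along the first row: (160)(728) − (-102)(-896) + (56)(-448) = 0.
Zero determinant ⇒ coplanar.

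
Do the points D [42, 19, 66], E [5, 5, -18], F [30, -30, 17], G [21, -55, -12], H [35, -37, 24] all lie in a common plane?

No

The plane through D, E, F has normal n = DE × DF = (-3430, -805, 1645) and equation n·P = -50785.
Checking the remaining points: n·G = -47495, n·H = -50785.
Since n·G = -47495 ≠ -50785, G is off the plane and the points are not all coplanar.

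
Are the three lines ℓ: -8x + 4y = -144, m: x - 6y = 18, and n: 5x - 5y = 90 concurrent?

Intersecting ℓ and m: solving the 2×2 system gives (x, y) = (18, 0).
Substitute into n: (5)(18) + (-5)(0) = 90.
This equals 90, so (18, 0) lies on all three lines and they are concurrent.

Yes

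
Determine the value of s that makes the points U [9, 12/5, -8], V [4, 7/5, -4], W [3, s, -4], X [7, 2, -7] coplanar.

6/5

Normal to plane UVX: n = (3/5, -3, 0); plane equation n·P = -9/5.
Requiring n·W = -9/5: (-3)s + (9/5) = -9/5.
So s = 6/5.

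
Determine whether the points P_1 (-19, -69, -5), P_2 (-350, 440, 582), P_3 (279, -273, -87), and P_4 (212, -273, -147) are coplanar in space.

No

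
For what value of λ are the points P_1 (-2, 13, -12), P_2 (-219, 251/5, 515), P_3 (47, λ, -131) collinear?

Direction P_1P_2 = (-217, 186/5, 527). From the x-coordinate of P_3, the parameter along the line is τ = (47 − (-2))/(-217) = -7/31.
Then λ = 13 + (-7/31)·(186/5) = 23/5.

23/5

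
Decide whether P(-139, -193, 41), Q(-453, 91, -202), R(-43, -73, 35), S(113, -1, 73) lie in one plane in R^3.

Yes

A normal to the plane through P, Q, R is n = PQ × PR = (27456, -25212, -64944).
The plane has equation n·X = -1613172. For S: n·S = -1613172.
Equal, so S lies in the plane and all four are coplanar.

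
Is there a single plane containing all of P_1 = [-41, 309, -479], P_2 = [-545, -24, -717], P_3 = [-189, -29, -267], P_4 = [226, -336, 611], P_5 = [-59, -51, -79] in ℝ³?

Yes

The plane through P_1, P_2, P_3 has normal n = P_1P_2 × P_1P_3 = (-151040, 142072, 121068) and equation n·P = -7898684.
Checking the remaining points: n·P_4 = -7898684, n·P_5 = -7898684.
All equal -7898684, so all 5 points lie in one plane.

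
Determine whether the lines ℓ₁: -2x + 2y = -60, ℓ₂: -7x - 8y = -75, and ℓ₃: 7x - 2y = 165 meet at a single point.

Yes

The three lines meet at one point iff the augmented coefficient matrix [aᵢ bᵢ cᵢ] has rank < 3, i.e. its determinant vanishes.
Here the determinant is 0.
It vanishes, so the lines are concurrent at (21, -9).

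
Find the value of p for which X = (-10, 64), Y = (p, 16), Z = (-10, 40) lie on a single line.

The three points are collinear iff det[XY; XZ] = 0.
This determinant is linear in p: (-24)p + (-240) = 0, so p = -10.

-10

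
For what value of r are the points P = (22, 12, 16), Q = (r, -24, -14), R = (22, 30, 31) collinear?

22

Direction PR = (0, 18, 15). From the y-coordinate of Q, the parameter along the line is τ = (-24 − 12)/18 = -2.
Then r = 22 + (-2)·(0) = 22.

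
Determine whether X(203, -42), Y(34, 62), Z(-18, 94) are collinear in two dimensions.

Yes

XY = (-169, 104), XZ = (-221, 136).
det[XY; XZ] = (-169)(136) − (104)(-221) = 0.
The determinant is zero, so the points are collinear.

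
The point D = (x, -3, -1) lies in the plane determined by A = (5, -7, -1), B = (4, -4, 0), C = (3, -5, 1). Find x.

5

Coplanarity requires AB · (AC × AD) = 0.
AB = (-1, 3, 1), AC = (-2, 2, 2); the triple product is linear in x with coefficient 4 and constant term -20.
Setting it to zero: x = 5.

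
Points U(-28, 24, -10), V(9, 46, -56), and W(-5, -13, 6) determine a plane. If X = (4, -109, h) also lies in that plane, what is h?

84

Coplanarity requires UV · (UW × UX) = 0.
UV = (37, 22, -46), UW = (23, -37, 16); the triple product is linear in h with coefficient -1875 and constant term 157500.
Setting it to zero: h = 84.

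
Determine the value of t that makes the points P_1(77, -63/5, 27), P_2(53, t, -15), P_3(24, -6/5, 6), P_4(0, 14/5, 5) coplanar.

The points are coplanar iff P_1P_2 · (P_1P_3 × P_1P_4) = 0.
Expanding, this is linear in t: (451)t + (1353) = 0.
So t = -3.

-3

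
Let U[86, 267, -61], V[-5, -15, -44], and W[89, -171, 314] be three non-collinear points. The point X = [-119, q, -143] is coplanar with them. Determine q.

The plane through U, V, W has equation −98304x + 34176y + 40704z = -1812096.
Substituting X: (34176)q + (5877504) = -1812096, so q = -225.

-225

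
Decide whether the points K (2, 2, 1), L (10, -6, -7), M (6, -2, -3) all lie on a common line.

KL = (8, -8, -8), KM = (4, -4, -4).
KL × KM = (0, 0, 0).
The cross product vanishes, so the three points are collinear.

Yes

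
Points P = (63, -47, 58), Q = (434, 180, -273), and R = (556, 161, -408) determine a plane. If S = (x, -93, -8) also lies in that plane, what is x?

113

Coplanarity requires PQ · (PR × PS) = 0.
PQ = (371, 227, -331), PR = (493, 208, -466); the triple product is linear in x with coefficient -36934 and constant term 4173542.
Setting it to zero: x = 113.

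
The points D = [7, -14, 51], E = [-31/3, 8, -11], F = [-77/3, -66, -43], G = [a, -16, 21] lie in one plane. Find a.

-7/3

The points are coplanar iff DE · (DF × DG) = 0.
Expanding, this is linear in a: (-5292)a + (-12348) = 0.
So a = -7/3.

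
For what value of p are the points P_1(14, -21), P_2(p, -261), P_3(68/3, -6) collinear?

Collinearity: (P_2 − P_1) must be parallel to (P_3 − P_1) = (26/3, 15).
Cross-multiplying the components: (p − 14)·(15) = (-240)·(26/3).
Solving gives p = -374/3.

-374/3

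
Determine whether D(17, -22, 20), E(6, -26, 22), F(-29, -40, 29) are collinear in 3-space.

DE = (-11, -4, 2), DF = (-46, -18, 9).
Comparing components 3 and 1: (2)(-46) − (-11)(9) = 7 ≠ 0, so DE and DF are not parallel and the points are not collinear.

No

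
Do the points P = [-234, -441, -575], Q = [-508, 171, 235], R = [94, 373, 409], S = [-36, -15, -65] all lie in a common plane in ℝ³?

A normal to the plane through P, Q, R is n = PQ × PR = (-57132, 535296, -423772).
The plane has equation n·X = 20972252. For S: n·S = 21572492.
21572492 ≠ 20972252, so S is off the plane.

No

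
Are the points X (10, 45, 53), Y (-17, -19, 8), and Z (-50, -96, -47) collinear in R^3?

No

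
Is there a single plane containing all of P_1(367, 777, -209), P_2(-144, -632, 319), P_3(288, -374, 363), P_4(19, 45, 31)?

With P_1 as base: P_1P_2 = (-511, -1409, 528), P_1P_3 = (-79, -1151, 572), P_1P_4 = (-348, -732, 240).
P_1P_3 × P_1P_4 = (142464, -180096, -342720).
P_1P_2 · (P_1P_3 × P_1P_4) = 0.
The scalar triple product vanishes, so the four points are coplanar.

Yes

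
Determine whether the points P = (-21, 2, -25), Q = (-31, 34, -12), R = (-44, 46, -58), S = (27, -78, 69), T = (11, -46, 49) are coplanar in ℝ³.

Yes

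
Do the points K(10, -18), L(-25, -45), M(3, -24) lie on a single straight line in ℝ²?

No

KL = (-35, -27), KM = (-7, -6).
Twice the signed area of △KLM is (-35)(-6) − (-27)(-7) = 21.
The area is nonzero, so the three points are not collinear.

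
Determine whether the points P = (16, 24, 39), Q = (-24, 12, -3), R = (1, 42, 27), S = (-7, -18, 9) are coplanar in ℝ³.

A normal to the plane through P, Q, R is n = PQ × PR = (900, 150, -900).
The plane has equation n·X = -17100. For S: n·S = -17100.
Equal, so S lies in the plane and all four are coplanar.

Yes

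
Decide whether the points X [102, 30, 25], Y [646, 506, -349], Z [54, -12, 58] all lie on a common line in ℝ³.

XY = (544, 476, -374), XZ = (-48, -42, 33).
XY × XZ = (0, 0, 0).
The cross product vanishes, so the three points are collinear.

Yes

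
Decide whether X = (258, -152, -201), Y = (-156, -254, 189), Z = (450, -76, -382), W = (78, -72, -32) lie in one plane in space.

Yes

With X as base: XY = (-414, -102, 390), XZ = (192, 76, -181), XW = (-180, 80, 169).
XZ × XW = (27324, 132, 29040).
XY · (XZ × XW) = 0.
The scalar triple product vanishes, so the four points are coplanar.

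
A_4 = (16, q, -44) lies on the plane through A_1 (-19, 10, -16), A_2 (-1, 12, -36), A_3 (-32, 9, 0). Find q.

17

A normal to the plane is n = A_1A_2 × A_1A_3 = (12, -28, 8).
A_4 lies in the plane iff n · A_1A_4 = 0.
This gives (-28)q + (476) = 0, so q = 17.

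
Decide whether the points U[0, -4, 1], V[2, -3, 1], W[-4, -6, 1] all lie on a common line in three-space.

UV = (2, 1, 0), UW = (-4, -2, 0).
UV × UW = (0, 0, 0).
The cross product vanishes, so the three points are collinear.

Yes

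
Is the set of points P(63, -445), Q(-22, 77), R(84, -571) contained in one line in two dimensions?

PQ = (-85, 522), PR = (21, -126).
If collinear, PR would be a scalar multiple of PQ. But (-85)·(-126) ≠ (522)·(21) (difference -252), so they are not parallel; the points are not collinear.

No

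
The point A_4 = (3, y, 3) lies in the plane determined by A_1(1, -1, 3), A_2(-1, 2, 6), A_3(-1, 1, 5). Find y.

-1

Coplanarity requires A_1A_2 · (A_1A_3 × A_1A_4) = 0.
A_1A_2 = (-2, 3, 3), A_1A_3 = (-2, 2, 2); the triple product is linear in y with coefficient -2 and constant term -2.
Setting it to zero: y = -1.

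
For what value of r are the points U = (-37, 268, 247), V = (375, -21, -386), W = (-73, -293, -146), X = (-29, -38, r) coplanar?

The points are coplanar iff UV · (UW × UX) = 0.
Expanding, this is linear in r: (-241536)r + (1207680) = 0.
So r = 5.

5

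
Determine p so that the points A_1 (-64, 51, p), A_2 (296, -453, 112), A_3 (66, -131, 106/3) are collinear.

-8

Direction A_2A_3 = (-230, 322, -230/3). From the x-coordinate of A_1, the parameter along the line is τ = (-64 − 296)/(-230) = 36/23.
Then p = 112 + 36/23·(-230/3) = -8.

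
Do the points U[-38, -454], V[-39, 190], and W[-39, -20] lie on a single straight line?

No

UV = (-1, 644), UW = (-1, 434).
Twice the signed area of △UVW is (-1)(434) − (644)(-1) = 210.
The area is nonzero, so the three points are not collinear.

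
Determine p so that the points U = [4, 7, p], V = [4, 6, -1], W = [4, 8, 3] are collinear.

Direction VW = (0, 2, 4). From the y-coordinate of U, the parameter along the line is τ = (7 − 6)/2 = 1/2.
Then p = (-1) + 1/2·(4) = 1.

1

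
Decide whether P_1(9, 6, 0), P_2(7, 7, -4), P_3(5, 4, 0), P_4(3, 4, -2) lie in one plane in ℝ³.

Yes

A normal to the plane through P_1, P_2, P_3 is n = P_1P_2 × P_1P_3 = (-8, 16, 8).
The plane has equation n·P = 24. For P_4: n·P_4 = 24.
Equal, so P_4 lies in the plane and all four are coplanar.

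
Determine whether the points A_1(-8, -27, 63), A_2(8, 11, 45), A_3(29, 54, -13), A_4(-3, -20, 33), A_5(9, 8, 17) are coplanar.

The plane through A_1, A_2, A_3 has normal n = A_1A_2 × A_1A_3 = (-1430, 550, -110) and equation n·P = -10340.
Checking the remaining points: n·A_4 = -10340, n·A_5 = -10340.
All equal -10340, so all 5 points lie in one plane.

Yes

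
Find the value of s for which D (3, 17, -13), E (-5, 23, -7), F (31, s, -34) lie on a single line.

Collinearity requires DE × DF = 0; each component is linear in s.
The x-component gives (-6)s + (-24) = 0, so s = -4.
The remaining components then also vanish.

-4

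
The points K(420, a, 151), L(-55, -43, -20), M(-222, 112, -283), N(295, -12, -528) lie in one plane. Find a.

-290

Coplanarity ⇔ det[KL; KM; KN] = 0.
Expanding, this is linear in a: (176886)a + (51296940) = 0.
So a = -290.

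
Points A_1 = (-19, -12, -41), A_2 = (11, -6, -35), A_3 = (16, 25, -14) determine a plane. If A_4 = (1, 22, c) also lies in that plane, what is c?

The plane through A_1, A_2, A_3 has equation −60x − 600y + 900z = -28560.
Substituting A_4: (900)c + (-13260) = -28560, so c = -17.

-17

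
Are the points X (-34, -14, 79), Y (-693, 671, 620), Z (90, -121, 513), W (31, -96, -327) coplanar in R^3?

With X as base: XY = (-659, 685, 541), XZ = (124, -107, 434), XW = (65, -82, -406).
XZ × XW = (79030, 78554, -3213).
XY · (XZ × XW) = -9513.
Since -9513 ≠ 0, the four points are not coplanar.

No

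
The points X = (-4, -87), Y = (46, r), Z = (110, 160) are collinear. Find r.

64/3

The three points are collinear iff det[XY; XZ] = 0.
This determinant is linear in r: (-114)r + (2432) = 0, so r = 64/3.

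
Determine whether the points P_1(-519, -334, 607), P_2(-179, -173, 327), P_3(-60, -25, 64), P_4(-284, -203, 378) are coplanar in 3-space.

No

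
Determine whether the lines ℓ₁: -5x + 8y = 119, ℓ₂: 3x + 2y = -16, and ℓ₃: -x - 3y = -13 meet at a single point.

Intersecting ℓ₁ and ℓ₂: solving the 2×2 system gives (x, y) = (-183/17, 277/34).
Substitute into ℓ₃: (-1)(-183/17) + (-3)(277/34) = -465/34.
But ℓ₃ requires -13 ≠ -465/34, so the three lines have no common point.

No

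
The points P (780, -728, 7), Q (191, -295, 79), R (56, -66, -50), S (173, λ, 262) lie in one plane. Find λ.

Normal to plane PQR: n = (-72345, -85701, -76426); plane equation n·X = 5426246.
Requiring n·S = 5426246: (-85701)λ + (-32539297) = 5426246.
So λ = -443.

-443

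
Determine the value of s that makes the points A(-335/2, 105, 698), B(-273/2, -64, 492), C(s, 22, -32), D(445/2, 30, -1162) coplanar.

-37/2

Normal to plane ABD: n = (298890, -22680, 63585); plane equation n·P = -8063145.
Requiring n·C = -8063145: (298890)s + (-2533680) = -8063145.
So s = -37/2.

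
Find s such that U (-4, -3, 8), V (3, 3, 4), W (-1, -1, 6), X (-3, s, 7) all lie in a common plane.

The points are coplanar iff UV · (UW × UX) = 0.
Expanding, this is linear in s: (2)s + (6) = 0.
So s = -3.

-3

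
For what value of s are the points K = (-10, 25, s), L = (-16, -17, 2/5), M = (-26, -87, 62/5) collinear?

Direction LM = (-10, -70, 12). From the x-coordinate of K, the parameter along the line is τ = (-10 − (-16))/(-10) = -3/5.
Then s = 2/5 + (-3/5)·(12) = -34/5.

-34/5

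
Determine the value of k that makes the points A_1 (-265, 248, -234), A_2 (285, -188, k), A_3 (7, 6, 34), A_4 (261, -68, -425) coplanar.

59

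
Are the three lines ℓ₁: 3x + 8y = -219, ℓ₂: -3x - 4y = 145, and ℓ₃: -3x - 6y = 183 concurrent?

The three lines meet at one point iff the augmented coefficient matrix [aᵢ bᵢ cᵢ] has rank < 3, i.e. its determinant vanishes.
Here the determinant is 12.
Nonzero, so no common point exists.

No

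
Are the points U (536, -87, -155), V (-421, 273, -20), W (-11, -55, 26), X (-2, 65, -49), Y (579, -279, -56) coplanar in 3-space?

Yes

The plane through U, V, W has normal n = UV × UW = (60840, 99372, 166296) and equation n·P = -1811004.
Checking the remaining points: n·X = -1811004, n·Y = -1811004.
All equal -1811004, so all 5 points lie in one plane.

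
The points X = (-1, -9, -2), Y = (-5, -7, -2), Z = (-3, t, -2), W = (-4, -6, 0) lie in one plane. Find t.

-8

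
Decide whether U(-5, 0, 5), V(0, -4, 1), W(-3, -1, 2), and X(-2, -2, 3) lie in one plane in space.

No

The four points are coplanar iff the 3×3 determinant with rows UV, UW, UX is zero.
Rows: (5, -4, -4), (2, -1, -3), (3, -2, -2).
Expanding along the first row: (5)(-4) − (-4)(5) + (-4)(-1) = 4.
Nonzero ⇒ not coplanar.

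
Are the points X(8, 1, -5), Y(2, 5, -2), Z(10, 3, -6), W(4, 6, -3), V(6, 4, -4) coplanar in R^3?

Yes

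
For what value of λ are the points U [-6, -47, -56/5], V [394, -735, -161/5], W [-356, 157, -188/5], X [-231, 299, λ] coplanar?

-4

Normal to plane UVW: n = (112236/5, 17910, -159200); plane equation n·P = 4032934/5.
Requiring n·X = 4032934/5: (-159200)λ + (848934/5) = 4032934/5.
So λ = -4.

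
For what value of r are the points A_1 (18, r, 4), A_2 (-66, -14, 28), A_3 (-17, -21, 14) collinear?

-26

Direction A_2A_3 = (49, -7, -14). From the x-coordinate of A_1, the parameter along the line is τ = (18 − (-66))/49 = 12/7.
Then r = (-14) + 12/7·(-7) = -26.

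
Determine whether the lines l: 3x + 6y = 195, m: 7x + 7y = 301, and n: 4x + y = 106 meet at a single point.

Yes

Lines aᵢx + bᵢy = cᵢ with pairwise distinct directions are concurrent exactly when det[aᵢ bᵢ cᵢ] = 0.
Here the determinant is 0.
It vanishes, so the lines are concurrent at (21, 22).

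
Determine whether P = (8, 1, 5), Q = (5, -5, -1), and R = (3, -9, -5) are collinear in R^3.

PQ = (-3, -6, -6), PR = (-5, -10, -10).
Each component of PR is 5/3 times the corresponding component of PQ, so PR = 5/3·PQ and the points are collinear.

Yes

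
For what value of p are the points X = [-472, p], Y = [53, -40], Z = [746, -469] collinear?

Collinearity: (X − Y) must be parallel to (Z − Y) = (693, -429).
Cross-multiplying the components: (p − (-40))·(693) = (-525)·(-429).
Solving gives p = 285.

285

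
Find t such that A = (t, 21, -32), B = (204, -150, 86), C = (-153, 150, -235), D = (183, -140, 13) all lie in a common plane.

10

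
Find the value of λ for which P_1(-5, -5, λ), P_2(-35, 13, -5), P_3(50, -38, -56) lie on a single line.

-23

Direction P_2P_3 = (85, -51, -51). From the x-coordinate of P_1, the parameter along the line is τ = (-5 − (-35))/85 = 6/17.
Then λ = (-5) + 6/17·(-51) = -23.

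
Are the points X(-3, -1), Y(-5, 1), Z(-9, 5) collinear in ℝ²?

XY = (-2, 2), XZ = (-6, 6).
det[XY; XZ] = (-2)(6) − (2)(-6) = 0.
The determinant is zero, so the points are collinear.

Yes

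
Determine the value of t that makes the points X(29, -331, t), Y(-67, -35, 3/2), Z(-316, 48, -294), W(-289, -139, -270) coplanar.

207/2

Coplanarity ⇔ det[XY; XZ; XW] = 0.
Expanding, this is linear in t: (-44322)t + (4587327) = 0.
So t = 207/2.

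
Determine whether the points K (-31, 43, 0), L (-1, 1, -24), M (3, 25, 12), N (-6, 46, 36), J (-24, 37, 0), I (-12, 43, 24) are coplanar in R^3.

No

The plane through K, L, M has normal n = KL × KM = (-936, -1176, 888) and equation n·P = -21552.
Checking the remaining points: n·N = -16512, n·J = -21048, n·I = -18024.
Since n·N = -16512 ≠ -21552, N is off the plane and the points are not all coplanar.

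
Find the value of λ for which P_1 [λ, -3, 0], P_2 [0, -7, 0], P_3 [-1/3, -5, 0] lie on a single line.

-2/3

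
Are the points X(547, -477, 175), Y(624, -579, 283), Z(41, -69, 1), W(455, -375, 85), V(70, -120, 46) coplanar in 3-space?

The plane through X, Y, Z has normal n = XY × XZ = (-26316, -41250, -20196) and equation n·P = 1747098.
Checking the remaining points: n·W = 1778310, n·V = 2178864.
Since n·W = 1778310 ≠ 1747098, W is off the plane and the points are not all coplanar.

No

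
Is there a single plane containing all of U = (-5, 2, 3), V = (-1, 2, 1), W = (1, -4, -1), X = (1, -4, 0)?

With U as base: UV = (4, 0, -2), UW = (6, -6, -4), UX = (6, -6, -3).
UW × UX = (-6, -6, 0).
UV · (UW × UX) = -24.
Since -24 ≠ 0, the four points are not coplanar.

No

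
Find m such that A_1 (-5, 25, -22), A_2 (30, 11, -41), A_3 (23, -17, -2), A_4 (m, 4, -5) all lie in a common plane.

Coplanarity ⇔ det[A_1A_2; A_1A_3; A_1A_4] = 0.
Expanding, this is linear in m: (-1078)m + (2156) = 0.
So m = 2.

2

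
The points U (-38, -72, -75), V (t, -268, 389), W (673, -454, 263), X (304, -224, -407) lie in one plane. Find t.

Normal to plane UWX: n = (178200, 351648, 22572); plane equation n·P = -33783156.
Requiring n·V = -33783156: (178200)t + (-85461156) = -33783156.
So t = 290.

290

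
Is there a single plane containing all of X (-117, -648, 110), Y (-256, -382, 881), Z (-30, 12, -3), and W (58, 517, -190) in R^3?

With X as base: XY = (-139, 266, 771), XZ = (87, 660, -113), XW = (175, 1165, -300).
XZ × XW = (-66355, 6325, -14145).
XY · (XZ × XW) = 0.
The scalar triple product vanishes, so the four points are coplanar.

Yes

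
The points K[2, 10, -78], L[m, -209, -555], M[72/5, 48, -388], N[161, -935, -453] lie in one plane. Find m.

307/5

Normal to plane KMN: n = (-307200, -44640, -17760); plane equation n·P = 324480.
Requiring n·L = 324480: (-307200)m + (19186560) = 324480.
So m = 307/5.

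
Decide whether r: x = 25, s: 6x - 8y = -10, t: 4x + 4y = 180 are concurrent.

Yes

The three lines meet at one point iff the augmented coefficient matrix [aᵢ bᵢ cᵢ] has rank < 3, i.e. its determinant vanishes.
Here the determinant is 0.
It vanishes, so the lines are concurrent at (25, 20).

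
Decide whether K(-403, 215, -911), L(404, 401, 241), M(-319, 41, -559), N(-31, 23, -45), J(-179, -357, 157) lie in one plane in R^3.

The plane through K, L, M has normal n = KL × KM = (265920, -187296, -156042) and equation n·P = -5280138.
Checking the remaining points: n·N = -5529438, n·J = -5233602.
Since n·N = -5529438 ≠ -5280138, N is off the plane and the points are not all coplanar.

No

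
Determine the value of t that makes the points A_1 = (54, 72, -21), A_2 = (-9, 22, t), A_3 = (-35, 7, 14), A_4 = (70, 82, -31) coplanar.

-5

Normal to plane A_1A_3A_4: n = (300, -330, 150); plane equation n·P = -10710.
Requiring n·A_2 = -10710: (150)t + (-9960) = -10710.
So t = -5.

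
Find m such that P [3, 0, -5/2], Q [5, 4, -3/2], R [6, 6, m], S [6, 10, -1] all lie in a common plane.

-1

Normal to plane PQS: n = (-4, 0, 8); plane equation n·X = -32.
Requiring n·R = -32: (8)m + (-24) = -32.
So m = -1.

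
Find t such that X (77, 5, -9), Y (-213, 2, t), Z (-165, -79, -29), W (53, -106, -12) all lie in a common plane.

-32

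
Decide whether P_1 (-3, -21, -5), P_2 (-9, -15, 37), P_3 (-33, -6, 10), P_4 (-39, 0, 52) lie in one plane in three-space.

Yes

A normal to the plane through P_1, P_2, P_3 is n = P_1P_2 × P_1P_3 = (-540, -1170, 90).
The plane has equation n·P = 25740. For P_4: n·P_4 = 25740.
Equal, so P_4 lies in the plane and all four are coplanar.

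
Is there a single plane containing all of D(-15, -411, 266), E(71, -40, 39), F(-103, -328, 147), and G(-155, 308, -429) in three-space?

No

The four points are coplanar iff the 3×3 determinant with rows DE, DF, DG is zero.
Rows: (86, 371, -227), (-88, 83, -119), (-140, 719, -695).
Expanding along the first row: (86)(27876) − (371)(44500) + (-227)(-51652) = -2387160.
Nonzero ⇒ not coplanar.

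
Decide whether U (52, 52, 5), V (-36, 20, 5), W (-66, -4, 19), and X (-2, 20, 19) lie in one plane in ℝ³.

The four points are coplanar iff the 3×3 determinant with rows UV, UW, UX is zero.
Rows: (-88, -32, 0), (-118, -56, 14), (-54, -32, 14).
Expanding along the first row: (-88)(-336) − (-32)(-896) + (0)(752) = 896.
Nonzero ⇒ not coplanar.

No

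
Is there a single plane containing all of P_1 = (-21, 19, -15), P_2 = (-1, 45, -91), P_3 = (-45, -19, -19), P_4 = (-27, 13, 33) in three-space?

Yes

A normal to the plane through P_1, P_2, P_3 is n = P_1P_2 × P_1P_3 = (-2992, 1904, -136).
The plane has equation n·P = 101048. For P_4: n·P_4 = 101048.
Equal, so P_4 lies in the plane and all four are coplanar.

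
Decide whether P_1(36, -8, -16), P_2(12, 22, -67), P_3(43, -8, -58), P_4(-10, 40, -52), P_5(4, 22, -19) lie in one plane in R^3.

Yes

The plane through P_1, P_2, P_3 has normal n = P_1P_2 × P_1P_3 = (-1260, -1365, -210) and equation n·P = -31080.
Checking the remaining points: n·P_4 = -31080, n·P_5 = -31080.
All equal -31080, so all 5 points lie in one plane.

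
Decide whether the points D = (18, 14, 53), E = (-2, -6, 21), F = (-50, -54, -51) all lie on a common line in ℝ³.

No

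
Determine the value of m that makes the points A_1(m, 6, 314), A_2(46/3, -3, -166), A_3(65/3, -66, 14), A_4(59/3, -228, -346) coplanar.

77/3

The points are coplanar iff A_1A_2 · (A_1A_3 × A_1A_4) = 0.
Expanding, this is linear in m: (-51840)m + (1330560) = 0.
So m = 77/3.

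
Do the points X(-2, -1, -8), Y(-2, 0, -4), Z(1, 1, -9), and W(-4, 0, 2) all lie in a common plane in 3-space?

Yes

A normal to the plane through X, Y, Z is n = XY × XZ = (-9, 12, -3).
The plane has equation n·P = 30. For W: n·W = 30.
Equal, so W lies in the plane and all four are coplanar.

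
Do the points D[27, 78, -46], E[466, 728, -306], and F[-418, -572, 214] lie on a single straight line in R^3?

No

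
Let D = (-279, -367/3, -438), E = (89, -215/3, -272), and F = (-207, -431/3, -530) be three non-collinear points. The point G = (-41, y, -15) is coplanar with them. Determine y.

-31/3

Coplanarity requires DE · (DF × DG) = 0.
DE = (368, 152/3, 166), DF = (72, -64/3, -92); the triple product is linear in y with coefficient 45808 and constant term 1420048/3.
Setting it to zero: y = -31/3.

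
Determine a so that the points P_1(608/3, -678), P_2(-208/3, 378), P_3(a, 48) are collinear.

Collinearity: (P_3 − P_1) must be parallel to (P_2 − P_1) = (-272, 1056).
Cross-multiplying the components: (a − 608/3)·(1056) = (726)·(-272).
Solving gives a = 47/3.

47/3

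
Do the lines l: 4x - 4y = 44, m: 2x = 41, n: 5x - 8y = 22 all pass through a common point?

No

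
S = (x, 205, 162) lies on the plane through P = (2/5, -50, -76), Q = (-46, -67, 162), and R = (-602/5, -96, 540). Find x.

A normal to the plane is n = PQ × PR = (476, -168, 404/5).
S lies in the plane iff n · PS = 0.
This gives (476)x + (-23800) = 0, so x = 50.

50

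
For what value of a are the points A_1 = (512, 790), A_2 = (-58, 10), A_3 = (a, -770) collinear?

Collinearity: (A_3 − A_1) must be parallel to (A_2 − A_1) = (-570, -780).
Cross-multiplying the components: (a − 512)·(-780) = (-1560)·(-570).
Solving gives a = -628.

-628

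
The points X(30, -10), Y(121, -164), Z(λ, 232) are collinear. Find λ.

-113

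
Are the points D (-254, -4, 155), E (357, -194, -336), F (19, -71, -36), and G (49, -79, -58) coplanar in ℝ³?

Yes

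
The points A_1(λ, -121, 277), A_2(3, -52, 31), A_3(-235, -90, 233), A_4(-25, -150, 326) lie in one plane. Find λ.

The points are coplanar iff A_1A_2 · (A_1A_3 × A_1A_4) = 0.
Expanding, this is linear in λ: (-8586)λ + (-995976) = 0.
So λ = -116.

-116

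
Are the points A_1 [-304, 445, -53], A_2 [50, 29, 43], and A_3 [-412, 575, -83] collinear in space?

No

A_1A_2 = (354, -416, 96), A_1A_3 = (-108, 130, -30).
A_1A_2 × A_1A_3 = (0, 252, 1092).
The cross product is nonzero, so the points do not lie on one line.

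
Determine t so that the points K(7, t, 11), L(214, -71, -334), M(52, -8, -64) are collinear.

19/2

Collinearity requires KL × KM = 0; each component is linear in t.
The x-component gives (-270)t + (2565) = 0, so t = 19/2.
The remaining components then also vanish.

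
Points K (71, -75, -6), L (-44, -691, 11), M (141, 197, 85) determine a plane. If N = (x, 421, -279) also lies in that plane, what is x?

113

A normal to the plane is n = KL × KM = (-60680, 11655, 11840).
N lies in the plane iff n · KN = 0.
This gives (-60680)x + (6856840) = 0, so x = 113.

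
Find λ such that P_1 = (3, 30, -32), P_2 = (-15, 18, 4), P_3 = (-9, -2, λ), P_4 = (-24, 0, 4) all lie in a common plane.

-44

Normal to plane P_1P_2P_4: n = (648, -324, 216); plane equation n·P = -14688.
Requiring n·P_3 = -14688: (216)λ + (-5184) = -14688.
So λ = -44.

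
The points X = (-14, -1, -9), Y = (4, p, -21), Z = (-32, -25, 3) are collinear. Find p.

Direction XZ = (-18, -24, 12). From the x-coordinate of Y, the parameter along the line is τ = (4 − (-14))/(-18) = -1.
Then p = (-1) + (-1)·(-24) = 23.

23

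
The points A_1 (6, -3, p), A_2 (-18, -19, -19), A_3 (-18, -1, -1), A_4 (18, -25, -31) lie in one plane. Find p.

-7

Coplanarity ⇔ det[A_1A_2; A_1A_3; A_1A_4] = 0.
Expanding, this is linear in p: (648)p + (4536) = 0.
So p = -7.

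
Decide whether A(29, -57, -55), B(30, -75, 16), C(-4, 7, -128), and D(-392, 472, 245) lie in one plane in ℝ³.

Yes

The four points are coplanar iff the 3×3 determinant with rows AB, AC, AD is zero.
Rows: (1, -18, 71), (-33, 64, -73), (-421, 529, 300).
Expanding along the first row: (1)(57817) − (-18)(-40633) + (71)(9487) = 0.
Zero determinant ⇒ coplanar.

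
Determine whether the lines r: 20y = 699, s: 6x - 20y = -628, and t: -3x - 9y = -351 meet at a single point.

No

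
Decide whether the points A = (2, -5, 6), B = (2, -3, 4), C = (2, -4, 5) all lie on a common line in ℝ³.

Yes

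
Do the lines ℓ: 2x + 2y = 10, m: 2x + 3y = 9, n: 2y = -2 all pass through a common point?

Yes

Intersecting ℓ and m: solving the 2×2 system gives (x, y) = (6, -1).
Substitute into n: (0)(6) + (2)(-1) = -2.
This equals -2, so (6, -1) lies on all three lines and they are concurrent.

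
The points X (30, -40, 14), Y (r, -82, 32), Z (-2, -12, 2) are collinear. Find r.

78

Direction XZ = (-32, 28, -12). From the y-coordinate of Y, the parameter along the line is τ = (-82 − (-40))/28 = -3/2.
Then r = 30 + (-3/2)·(-32) = 78.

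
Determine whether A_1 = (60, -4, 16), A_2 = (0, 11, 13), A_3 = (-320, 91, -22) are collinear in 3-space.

A_1A_2 = (-60, 15, -3), A_1A_3 = (-380, 95, -38).
A_1A_2 × A_1A_3 = (-285, -1140, 0).
The cross product is nonzero, so the points do not lie on one line.

No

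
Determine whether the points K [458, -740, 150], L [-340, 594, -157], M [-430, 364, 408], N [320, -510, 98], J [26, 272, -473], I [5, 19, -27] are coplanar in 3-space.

The plane through K, L, M has normal n = KL × KM = (683100, 478500, 303600) and equation n·P = 4309800.
Checking the remaining points: n·N = 4309800, n·J = 4309800, n·I = 4309800.
All equal 4309800, so all 6 points lie in one plane.

Yes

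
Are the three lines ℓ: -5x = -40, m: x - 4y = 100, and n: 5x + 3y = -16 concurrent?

No

The three lines meet at one point iff the augmented coefficient matrix [aᵢ bᵢ cᵢ] has rank < 3, i.e. its determinant vanishes.
Here the determinant is 260.
Nonzero, so no common point exists.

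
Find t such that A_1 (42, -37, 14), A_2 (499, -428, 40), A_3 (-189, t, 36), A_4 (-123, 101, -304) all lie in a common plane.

161

Normal to plane A_1A_2A_4: n = (120750, 141036, -1449); plane equation n·P = -167118.
Requiring n·A_3 = -167118: (141036)t + (-22873914) = -167118.
So t = 161.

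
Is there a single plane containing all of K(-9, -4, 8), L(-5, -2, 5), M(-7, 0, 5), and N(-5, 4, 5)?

The four points are coplanar iff the 3×3 determinant with rows KL, KM, KN is zero.
Rows: (4, 2, -3), (2, 4, -3), (4, 8, -3).
Expanding along the first row: (4)(12) − (2)(6) + (-3)(0) = 36.
Nonzero ⇒ not coplanar.

No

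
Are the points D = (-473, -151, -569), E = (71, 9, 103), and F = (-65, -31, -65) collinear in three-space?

Yes

DE = (544, 160, 672), DF = (408, 120, 504).
DE × DF = (0, 0, 0).
The cross product vanishes, so the three points are collinear.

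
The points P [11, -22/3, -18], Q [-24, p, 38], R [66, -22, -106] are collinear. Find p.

2

Direction PR = (55, -44/3, -88). From the x-coordinate of Q, the parameter along the line is τ = (-24 − 11)/55 = -7/11.
Then p = (-22/3) + (-7/11)·(-44/3) = 2.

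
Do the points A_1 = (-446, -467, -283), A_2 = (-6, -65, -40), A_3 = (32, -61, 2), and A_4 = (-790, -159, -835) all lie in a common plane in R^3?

A normal to the plane through A_1, A_2, A_3 is n = A_1A_2 × A_1A_3 = (15912, -9246, -13516).
The plane has equation n·P = 1046158. For A_4: n·A_4 = 185494.
185494 ≠ 1046158, so A_4 is off the plane.

No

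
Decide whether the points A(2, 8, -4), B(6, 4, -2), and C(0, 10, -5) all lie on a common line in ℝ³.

AB = (4, -4, 2), AC = (-2, 2, -1).
Each component of AC is -1/2 times the corresponding component of AB, so AC = -1/2·AB and the points are collinear.

Yes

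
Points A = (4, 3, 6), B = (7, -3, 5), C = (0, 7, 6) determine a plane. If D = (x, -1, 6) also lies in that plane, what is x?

8

Coplanarity requires AB · (AC × AD) = 0.
AB = (3, -6, -1), AC = (-4, 4, 0); the triple product is linear in x with coefficient 4 and constant term -32.
Setting it to zero: x = 8.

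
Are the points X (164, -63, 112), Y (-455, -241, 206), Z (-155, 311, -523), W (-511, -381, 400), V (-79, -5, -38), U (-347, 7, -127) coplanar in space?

The plane through X, Y, Z has normal n = XY × XZ = (77874, -423051, -288288) and equation n·P = 7135293.
Checking the remaining points: n·W = 6073617, n·V = 6918153, n·U = 6628941.
Since n·W = 6073617 ≠ 7135293, W is off the plane and the points are not all coplanar.

No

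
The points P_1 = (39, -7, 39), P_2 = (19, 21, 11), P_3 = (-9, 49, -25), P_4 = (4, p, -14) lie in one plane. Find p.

56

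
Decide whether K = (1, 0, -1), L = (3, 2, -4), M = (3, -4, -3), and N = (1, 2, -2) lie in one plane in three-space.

No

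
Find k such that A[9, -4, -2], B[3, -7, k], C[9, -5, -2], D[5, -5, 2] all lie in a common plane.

Normal to plane ACD: n = (-4, 0, -4); plane equation n·P = -28.
Requiring n·B = -28: (-4)k + (-12) = -28.
So k = 4.

4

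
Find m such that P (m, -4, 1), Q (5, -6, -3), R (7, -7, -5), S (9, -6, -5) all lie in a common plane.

The points are coplanar iff PQ · (PR × PS) = 0.
Expanding, this is linear in m: (-2)m + (2) = 0.
So m = 1.

1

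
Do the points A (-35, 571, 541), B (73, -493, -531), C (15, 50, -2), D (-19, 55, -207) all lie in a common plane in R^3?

Yes

The four points are coplanar iff the 3×3 determinant with rows AB, AC, AD is zero.
Rows: (108, -1064, -1072), (50, -521, -543), (16, -516, -748).
Expanding along the first row: (108)(109520) − (-1064)(-28712) + (-1072)(-17464) = 0.
Zero determinant ⇒ coplanar.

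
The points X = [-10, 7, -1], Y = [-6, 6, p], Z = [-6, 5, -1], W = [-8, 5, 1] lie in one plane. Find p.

Normal to plane XZW: n = (-4, -8, -4); plane equation n·P = -12.
Requiring n·Y = -12: (-4)p + (-24) = -12.
So p = -3.

-3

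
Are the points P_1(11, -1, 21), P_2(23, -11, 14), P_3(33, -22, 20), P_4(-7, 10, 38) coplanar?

No

The four points are coplanar iff the 3×3 determinant with rows P_1P_2, P_1P_3, P_1P_4 is zero.
Rows: (12, -10, -7), (22, -21, -1), (-18, 11, 17).
Expanding along the first row: (12)(-346) − (-10)(356) + (-7)(-136) = 360.
Nonzero ⇒ not coplanar.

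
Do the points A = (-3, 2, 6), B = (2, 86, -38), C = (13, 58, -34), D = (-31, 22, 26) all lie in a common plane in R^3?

No

With A as base: AB = (5, 84, -44), AC = (16, 56, -40), AD = (-28, 20, 20).
AC × AD = (1920, 800, 1888).
AB · (AC × AD) = -6272.
Since -6272 ≠ 0, the four points are not coplanar.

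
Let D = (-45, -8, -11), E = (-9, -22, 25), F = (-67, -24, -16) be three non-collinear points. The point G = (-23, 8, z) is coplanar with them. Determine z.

-6

A normal to the plane is n = DE × DF = (646, -612, -884).
G lies in the plane iff n · DG = 0.
This gives (-884)z + (-5304) = 0, so z = -6.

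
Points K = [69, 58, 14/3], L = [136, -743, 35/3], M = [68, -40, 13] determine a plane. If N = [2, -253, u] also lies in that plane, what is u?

83

Coplanarity requires KL · (KM × KN) = 0.
KL = (67, -801, 7), KM = (-1, -98, 25/3); the triple product is linear in u with coefficient -7367 and constant term 611461.
Setting it to zero: u = 83.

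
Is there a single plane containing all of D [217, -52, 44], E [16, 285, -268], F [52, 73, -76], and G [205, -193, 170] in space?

Yes

The four points are coplanar iff the 3×3 determinant with rows DE, DF, DG is zero.
Rows: (-201, 337, -312), (-165, 125, -120), (-12, -141, 126).
Expanding along the first row: (-201)(-1170) − (337)(-22230) + (-312)(24765) = 0.
Zero determinant ⇒ coplanar.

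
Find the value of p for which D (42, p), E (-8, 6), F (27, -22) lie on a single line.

-34

The three points are collinear iff det[DE; DF] = 0.
This determinant is linear in p: (35)p + (1190) = 0, so p = -34.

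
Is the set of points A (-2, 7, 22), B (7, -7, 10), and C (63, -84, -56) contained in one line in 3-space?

AB = (9, -14, -12), AC = (65, -91, -78).
Comparing components 3 and 1: (-12)(65) − (9)(-78) = -78 ≠ 0, so AB and AC are not parallel and the points are not collinear.

No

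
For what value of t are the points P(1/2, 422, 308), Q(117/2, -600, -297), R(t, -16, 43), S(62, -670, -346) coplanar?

Normal to plane PQS: n = (7728, 1449/2, -483); plane equation n·X = 160839.
Requiring n·R = 160839: (7728)t + (-32361) = 160839.
So t = 25.

25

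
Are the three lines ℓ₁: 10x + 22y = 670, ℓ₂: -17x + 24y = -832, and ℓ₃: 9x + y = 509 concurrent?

Intersecting ℓ₁ and ℓ₂: solving the 2×2 system gives (x, y) = (56, 5).
Substitute into ℓ₃: (9)(56) + (1)(5) = 509.
This equals 509, so (56, 5) lies on all three lines and they are concurrent.

Yes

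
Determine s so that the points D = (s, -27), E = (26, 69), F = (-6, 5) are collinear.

Collinearity: (D − E) must be parallel to (F − E) = (-32, -64).
Cross-multiplying the components: (s − 26)·(-64) = (-96)·(-32).
Solving gives s = -22.

-22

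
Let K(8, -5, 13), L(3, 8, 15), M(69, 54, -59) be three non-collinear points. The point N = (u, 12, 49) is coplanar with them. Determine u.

Coplanarity requires KL · (KM × KN) = 0.
KL = (-5, 13, 2), KM = (61, 59, -72); the triple product is linear in u with coefficient -1054 and constant term -34782.
Setting it to zero: u = -33.

-33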